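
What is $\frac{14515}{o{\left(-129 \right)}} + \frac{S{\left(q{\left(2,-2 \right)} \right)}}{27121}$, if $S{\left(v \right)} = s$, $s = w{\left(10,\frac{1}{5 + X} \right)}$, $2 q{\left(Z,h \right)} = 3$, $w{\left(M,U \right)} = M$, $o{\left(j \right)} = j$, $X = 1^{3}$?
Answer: $- \frac{393660025}{3498609} \approx -112.52$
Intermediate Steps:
$X = 1$
$q{\left(Z,h \right)} = \frac{3}{2}$ ($q{\left(Z,h \right)} = \frac{1}{2} \cdot 3 = \frac{3}{2}$)
$s = 10$
$S{\left(v \right)} = 10$
$\frac{14515}{o{\left(-129 \right)}} + \frac{S{\left(q{\left(2,-2 \right)} \right)}}{27121} = \frac{14515}{-129} + \frac{10}{27121} = 14515 \left(- \frac{1}{129}\right) + 10 \cdot \frac{1}{27121} = - \frac{14515}{129} + \frac{10}{27121} = - \frac{393660025}{3498609}$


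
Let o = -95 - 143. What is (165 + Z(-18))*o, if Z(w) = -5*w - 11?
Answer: -58072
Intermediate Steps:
o = -238
Z(w) = -11 - 5*w
(165 + Z(-18))*o = (165 + (-11 - 5*(-18)))*(-238) = (165 + (-11 + 90))*(-238) = (165 + 79)*(-238) = 244*(-238) = -58072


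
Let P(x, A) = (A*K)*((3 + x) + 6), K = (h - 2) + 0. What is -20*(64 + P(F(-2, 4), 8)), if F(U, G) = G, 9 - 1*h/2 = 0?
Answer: -34560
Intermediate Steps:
h = 18 (h = 18 - 2*0 = 18 + 0 = 18)
K = 16 (K = (18 - 2) + 0 = 16 + 0 = 16)
P(x, A) = 16*A*(9 + x) (P(x, A) = (A*16)*((3 + x) + 6) = (16*A)*(9 + x) = 16*A*(9 + x))
-20*(64 + P(F(-2, 4), 8)) = -20*(64 + 16*8*(9 + 4)) = -20*(64 + 16*8*13) = -20*(64 + 1664) = -20*1728 = -34560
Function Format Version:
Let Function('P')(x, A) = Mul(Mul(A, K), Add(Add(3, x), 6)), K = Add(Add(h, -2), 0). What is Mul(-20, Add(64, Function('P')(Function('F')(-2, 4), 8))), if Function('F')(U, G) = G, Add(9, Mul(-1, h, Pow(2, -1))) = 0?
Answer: -34560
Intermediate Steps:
h = 18 (h = Add(18, Mul(-2, 0)) = Add(18, 0) = 18)
K = 16 (K = Add(Add(18, -2), 0) = Add(16, 0) = 16)
Function('P')(x, A) = Mul(16, A, Add(9, x)) (Function('P')(x, A) = Mul(Mul(A, 16), Add(Add(3, x), 6)) = Mul(Mul(16, A), Add(9, x)) = Mul(16, A, Add(9, x)))
Mul(-20, Add(64, Function('P')(Function('F')(-2, 4), 8))) = Mul(-20, Add(64, Mul(16, 8, Add(9, 4)))) = Mul(-20, Add(64, Mul(16, 8, 13))) = Mul(-20, Add(64, 1664)) = Mul(-20, 1728) = -34560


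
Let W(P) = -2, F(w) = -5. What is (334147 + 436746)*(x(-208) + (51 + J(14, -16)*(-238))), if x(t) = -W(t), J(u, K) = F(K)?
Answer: 958219999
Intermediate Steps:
J(u, K) = -5
x(t) = 2 (x(t) = -1*(-2) = 2)
(334147 + 436746)*(x(-208) + (51 + J(14, -16)*(-238))) = (334147 + 436746)*(2 + (51 - 5*(-238))) = 770893*(2 + (51 + 1190)) = 770893*(2 + 1241) = 770893*1243 = 958219999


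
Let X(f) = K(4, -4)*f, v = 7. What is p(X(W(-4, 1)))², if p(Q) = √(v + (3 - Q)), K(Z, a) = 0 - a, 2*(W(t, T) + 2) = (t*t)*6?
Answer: -174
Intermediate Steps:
W(t, T) = -2 + 3*t² (W(t, T) = -2 + ((t*t)*6)/2 = -2 + (t²*6)/2 = -2 + (6*t²)/2 = -2 + 3*t²)
K(Z, a) = -a
X(f) = 4*f (X(f) = (-1*(-4))*f = 4*f)
p(Q) = √(10 - Q) (p(Q) = √(7 + (3 - Q)) = √(10 - Q))
p(X(W(-4, 1)))² = (√(10 - 4*(-2 + 3*(-4)²)))² = (√(10 - 4*(-2 + 3*16)))² = (√(10 - 4*(-2 + 48)))² = (√(10 - 4*46))² = (√(10 - 1*184))² = (√(10 - 184))² = (√(-174))² = (I*√174)² = -174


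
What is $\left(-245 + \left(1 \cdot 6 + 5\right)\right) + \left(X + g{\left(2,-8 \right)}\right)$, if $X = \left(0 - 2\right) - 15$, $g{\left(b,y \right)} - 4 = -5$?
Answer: $-252$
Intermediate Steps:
$g{\left(b,y \right)} = -1$ ($g{\left(b,y \right)} = 4 - 5 = -1$)
$X = -17$ ($X = -2 - 15 = -17$)
$\left(-245 + \left(1 \cdot 6 + 5\right)\right) + \left(X + g{\left(2,-8 \right)}\right) = \left(-245 + \left(1 \cdot 6 + 5\right)\right) - 18 = \left(-245 + \left(6 + 5\right)\right) - 18 = \left(-245 + 11\right) - 18 = -234 - 18 = -252$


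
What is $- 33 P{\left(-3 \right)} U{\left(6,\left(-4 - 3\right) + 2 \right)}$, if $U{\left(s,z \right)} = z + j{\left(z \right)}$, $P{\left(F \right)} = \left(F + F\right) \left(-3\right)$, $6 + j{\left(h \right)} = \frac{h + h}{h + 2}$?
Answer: $4554$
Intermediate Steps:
$j{\left(h \right)} = -6 + \frac{2 h}{2 + h}$ ($j{\left(h \right)} = -6 + \frac{h + h}{h + 2} = -6 + \frac{2 h}{2 + h}$)
$P{\left(F \right)} = - 6 F$ ($P{\left(F \right)} = 2 F \left(-3\right) = - 6 F$)
$U{\left(s,z \right)} = z + \frac{4 \left(-3 - z\right)}{2 + z}$
$- 33 P{\left(-3 \right)} U{\left(6,\left(-4 - 3\right) + 2 \right)} = - 33 \left(\left(-6\right) \left(-3\right)\right) \frac{-12 + \left(\left(-4 - 3\right) + 2\right)^{2} - 2 \left(\left(-4 - 3\right) + 2\right)}{2 + \left(\left(-4 - 3\right) + 2\right)} = \left(-33\right) 18 \frac{-12 + \left(-7 + 2\right)^{2} - 2 \left(-7 + 2\right)}{2 + \left(-7 + 2\right)} = - 594 \frac{-12 + \left(-5\right)^{2} - -10}{2 - 5} = - 594 \frac{-12 + 25 + 10}{-3} = - 594 \left(\left(- \frac{1}{3}\right) 23\right) = \left(-594\right) \left(- \frac{23}{3}\right) = 4554$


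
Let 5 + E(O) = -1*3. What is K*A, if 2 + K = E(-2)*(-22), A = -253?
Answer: -44022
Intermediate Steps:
E(O) = -8 (E(O) = -5 - 1*3 = -5 - 3 = -8)
K = 174 (K = -2 - 8*(-22) = -2 + 176 = 174)
K*A = 174*(-253) = -44022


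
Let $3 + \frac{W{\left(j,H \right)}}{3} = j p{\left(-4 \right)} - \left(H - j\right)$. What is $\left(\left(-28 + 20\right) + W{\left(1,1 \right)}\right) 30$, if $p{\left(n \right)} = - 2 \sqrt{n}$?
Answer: $-510 - 360 i \approx -510.0 - 360.0 i$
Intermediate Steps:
$W{\left(j,H \right)} = -9 - 3 H + 3 j - 12 i j$ ($W{\left(j,H \right)} = -9 + 3 \left(j \left(- 2 \sqrt{-4}\right) - \left(H - j\right)\right) = -9 + 3 \left(j \left(- 2 \cdot 2 i\right) - \left(H - j\right)\right) = -9 + 3 \left(j \left(- 4 i\right) - \left(H - j\right)\right) = -9 + 3 \left(- 4 i j - \left(H - j\right)\right) = -9 + 3 \left(j - H - 4 i j\right) = -9 - \left(- 3 j + 3 H + 12 i j\right) = -9 - 3 H + 3 j - 12 i j$)
$\left(\left(-28 + 20\right) + W{\left(1,1 \right)}\right) 30 = \left(\left(-28 + 20\right) - \left(9 + 12 i 1\right)\right) 30 = \left(-8 - \left(9 + 12 i\right)\right) 30 = \left(-17 - 12 i\right) 30 = -510 - 360 i$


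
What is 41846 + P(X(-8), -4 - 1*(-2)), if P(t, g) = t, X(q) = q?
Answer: 41838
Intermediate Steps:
41846 + P(X(-8), -4 - 1*(-2)) = 41846 - 8 = 41838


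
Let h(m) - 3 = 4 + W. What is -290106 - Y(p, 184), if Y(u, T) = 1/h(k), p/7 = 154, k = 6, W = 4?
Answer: -3191167/11 ≈ -2.9011e+5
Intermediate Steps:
h(m) = 11 (h(m) = 3 + (4 + 4) = 3 + 8 = 11)
p = 1078 (p = 7*154 = 1078)
Y(u, T) = 1/11
-290106 - Y(p, 184) = -290106 - 1*1/11 = -290106 - 1/11 = -3191167/11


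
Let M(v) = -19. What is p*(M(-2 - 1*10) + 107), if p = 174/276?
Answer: 1276/23 ≈ 55.478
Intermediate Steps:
p = 29/46 (p = 174*(1/276) = 29/46 ≈ 0.63043)
p*(M(-2 - 1*10) + 107) = 29*(-19 + 107)/46 = (29/46)*88 = 1276/23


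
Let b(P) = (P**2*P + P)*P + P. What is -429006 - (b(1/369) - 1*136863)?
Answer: -5416278077274274/18539817921 ≈ -2.9214e+5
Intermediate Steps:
b(P) = P + P*(P + P**3) (b(P) = (P**3 + P)*P + P = (P + P**3)*P + P = P*(P + P**3) + P = P + P*(P + P**3))
-429006 - (b(1/369) - 1*136863) = -429006 - ((1 + 1/369 + (1/369)**3)/369 - 1*136863) = -429006 - ((1 + 1/369 + (1/369)**3)/369 - 136863) = -429006 - ((1 + 1/369 + 1/50243409)/369 - 136863) = -429006 - ((1/369)*(50379571/50243409) - 136863) = -429006 - (50379571/18539817921 - 136863) = -429006 - 1*(-2537415049742252/18539817921) = -429006 + 2537415049742252/18539817921 = -5416278077274274/18539817921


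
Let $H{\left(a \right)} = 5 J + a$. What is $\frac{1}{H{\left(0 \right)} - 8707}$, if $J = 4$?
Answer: $- \frac{1}{8687} \approx -0.00011511$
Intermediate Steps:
$H{\left(a \right)} = 20 + a$ ($H{\left(a \right)} = 5 \cdot 4 + a = 20 + a$)
$\frac{1}{H{\left(0 \right)} - 8707} = \frac{1}{\left(20 + 0\right) - 8707} = \frac{1}{20 - 8707} = \frac{1}{-8687} = - \frac{1}{8687}$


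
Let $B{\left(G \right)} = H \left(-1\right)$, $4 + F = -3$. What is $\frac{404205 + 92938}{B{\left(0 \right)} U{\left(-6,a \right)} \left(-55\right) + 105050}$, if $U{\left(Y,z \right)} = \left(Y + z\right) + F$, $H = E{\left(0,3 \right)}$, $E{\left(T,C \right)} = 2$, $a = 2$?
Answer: $\frac{497143}{103840} \approx 4.7876$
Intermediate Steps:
$F = -7$ ($F = -4 - 3 = -7$)
$H = 2$
$B{\left(G \right)} = -2$ ($B{\left(G \right)} = 2 \left(-1\right) = -2$)
$U{\left(Y,z \right)} = -7 + Y + z$ ($U{\left(Y,z \right)} = \left(Y + z\right) - 7 = -7 + Y + z$)
$\frac{404205 + 92938}{B{\left(0 \right)} U{\left(-6,a \right)} \left(-55\right) + 105050} = \frac{404205 + 92938}{- 2 \left(-7 - 6 + 2\right) \left(-55\right) + 105050} = \frac{497143}{\left(-2\right) \left(-11\right) \left(-55\right) + 105050} = \frac{497143}{22 \left(-55\right) + 105050} = \frac{497143}{-1210 + 105050} = \frac{497143}{103840}$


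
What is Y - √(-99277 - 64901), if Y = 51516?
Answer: 51516 - 3*I*√18242 ≈ 51516.0 - 405.19*I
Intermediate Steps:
Y - √(-99277 - 64901) = 51516 - √(-99277 - 64901) = 51516 - √(-164178) = 51516 - 3*I*√18242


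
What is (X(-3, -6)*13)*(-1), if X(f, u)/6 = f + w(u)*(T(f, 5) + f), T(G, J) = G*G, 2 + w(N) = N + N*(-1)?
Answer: 1170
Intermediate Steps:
w(N) = -2 (w(N) = -2 + (N + N*(-1)) = -2 + (N - N) = -2 + 0 = -2)
T(G, J) = G²
X(f, u) = -12*f² - 6*f (X(f, u) = 6*(f - 2*(f² + f)) = 6*(f - 2*(f + f²)) = 6*(f + (-2*f - 2*f²)) = 6*(-f - 2*f²) = -12*f² - 6*f)
(X(-3, -6)*13)*(-1) = ((6*(-3)*(-1 - 2*(-3)))*13)*(-1) = ((6*(-3)*(-1 + 6))*13)*(-1) = ((6*(-3)*5)*13)*(-1) = -90*13*(-1) = -1170*(-1) = 1170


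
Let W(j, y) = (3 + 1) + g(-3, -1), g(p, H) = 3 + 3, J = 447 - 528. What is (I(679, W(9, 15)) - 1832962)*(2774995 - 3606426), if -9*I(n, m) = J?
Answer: 1523973945743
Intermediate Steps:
J = -81
g(p, H) = 6
W(j, y) = 10 (W(j, y) = (3 + 1) + 6 = 4 + 6 = 10)
I(n, m) = 9 (I(n, m) = -⅑*(-81) = 9)
(I(679, W(9, 15)) - 1832962)*(2774995 - 3606426) = (9 - 1832962)*(2774995 - 3606426) = -1832953*(-831431) = 1523973945743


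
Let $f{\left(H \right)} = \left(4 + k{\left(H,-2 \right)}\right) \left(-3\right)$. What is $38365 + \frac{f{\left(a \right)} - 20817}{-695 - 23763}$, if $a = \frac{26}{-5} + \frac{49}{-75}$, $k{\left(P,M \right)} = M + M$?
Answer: $\frac{938351987}{24458} \approx 38366.0$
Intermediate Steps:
$k{\left(P,M \right)} = 2 M$
$a = - \frac{439}{75}$ ($a = 26 \left(- \frac{1}{5}\right) + 49 \left(- \frac{1}{75}\right) = - \frac{26}{5} - \frac{49}{75} = - \frac{439}{75} \approx -5.8533$)
$f{\left(H \right)} = 0$ ($f{\left(H \right)} = \left(4 + 2 \left(-2\right)\right) \left(-3\right) = \left(4 - 4\right) \left(-3\right) = 0 \left(-3\right) = 0$)
$38365 + \frac{f{\left(a \right)} - 20817}{-695 - 23763} = 38365 + \frac{0 - 20817}{-695 - 23763} = 38365 - \frac{20817}{-24458} = 38365 - - \frac{20817}{24458} = 38365 + \frac{20817}{24458} = \frac{938351987}{24458}$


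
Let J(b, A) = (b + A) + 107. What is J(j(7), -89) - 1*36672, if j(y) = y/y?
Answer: -36653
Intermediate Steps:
j(y) = 1
J(b, A) = 107 + A + b (J(b, A) = (A + b) + 107 = 107 + A + b)
J(j(7), -89) - 1*36672 = (107 - 89 + 1) - 1*36672 = 19 - 36672 = -36653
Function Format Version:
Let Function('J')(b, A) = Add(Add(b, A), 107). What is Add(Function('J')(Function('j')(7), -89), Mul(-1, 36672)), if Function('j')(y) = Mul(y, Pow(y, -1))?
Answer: -36653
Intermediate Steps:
Function('j')(y) = 1
Function('J')(b, A) = Add(107, A, b) (Function('J')(b, A) = Add(Add(A, b), 107) = Add(107, A, b))
Add(Function('J')(Function('j')(7), -89), Mul(-1, 36672)) = Add(Add(107, -89, 1), Mul(-1, 36672)) = Add(19, -36672) = -36653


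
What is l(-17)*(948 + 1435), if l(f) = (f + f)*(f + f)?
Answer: 2754748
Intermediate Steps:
l(f) = 4*f² (l(f) = (2*f)*(2*f) = 4*f²)
l(-17)*(948 + 1435) = (4*(-17)²)*(948 + 1435) = (4*289)*2383 = 1156*2383 = 2754748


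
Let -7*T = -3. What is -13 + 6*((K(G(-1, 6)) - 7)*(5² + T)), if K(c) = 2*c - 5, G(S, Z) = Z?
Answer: -13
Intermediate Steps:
T = 3/7 (T = -⅐*(-3) = 3/7 ≈ 0.42857)
K(c) = -5 + 2*c
-13 + 6*((K(G(-1, 6)) - 7)*(5² + T)) = -13 + 6*(((-5 + 2*6) - 7)*(5² + 3/7)) = -13 + 6*(((-5 + 12) - 7)*(25 + 3/7)) = -13 + 6*((7 - 7)*(178/7)) = -13 + 6*(0*(178/7)) = -13 + 6*0 = -13 + 0 = -13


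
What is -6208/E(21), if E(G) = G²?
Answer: -6208/441 ≈ -14.077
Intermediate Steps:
-6208/E(21) = -6208/(21²) = -6208/441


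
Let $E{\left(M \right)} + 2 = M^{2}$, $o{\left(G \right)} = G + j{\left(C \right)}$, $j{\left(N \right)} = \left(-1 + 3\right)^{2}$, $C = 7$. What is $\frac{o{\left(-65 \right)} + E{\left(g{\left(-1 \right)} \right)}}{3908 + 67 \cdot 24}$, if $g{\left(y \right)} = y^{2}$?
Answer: $- \frac{31}{2758} \approx -0.01124$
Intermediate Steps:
$j{\left(N \right)} = 4$ ($j{\left(N \right)} = 2^{2} = 4$)
$o{\left(G \right)} = 4 + G$ ($o{\left(G \right)} = G + 4 = 4 + G$)
$E{\left(M \right)} = -2 + M^{2}$
$\frac{o{\left(-65 \right)} + E{\left(g{\left(-1 \right)} \right)}}{3908 + 67 \cdot 24} = \frac{\left(4 - 65\right) - \left(2 - \left(\left(-1\right)^{2}\right)^{2}\right)}{3908 + 67 \cdot 24} = \frac{-61 - \left(2 - 1^{2}\right)}{3908 + 1608} = \frac{-61 + \left(-2 + 1\right)}{5516} = \left(-61 - 1\right) \frac{1}{5516} = \left(-62\right) \frac{1}{5516} = - \frac{31}{2758}$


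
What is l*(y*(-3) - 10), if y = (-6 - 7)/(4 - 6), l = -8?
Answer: 236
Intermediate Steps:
y = 13/2 (y = -13/(-2) = -13*(-1/2) = 13/2 ≈ 6.5000)
l*(y*(-3) - 10) = -8*((13/2)*(-3) - 10) = -8*(-39/2 - 10) = -8*(-59/2) = 236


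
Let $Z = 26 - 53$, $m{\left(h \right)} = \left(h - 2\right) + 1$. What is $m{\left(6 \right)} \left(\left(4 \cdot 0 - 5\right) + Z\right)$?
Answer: $-160$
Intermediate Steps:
$m{\left(h \right)} = -1 + h$ ($m{\left(h \right)} = \left(-2 + h\right) + 1 = -1 + h$)
$Z = -27$
$m{\left(6 \right)} \left(\left(4 \cdot 0 - 5\right) + Z\right) = \left(-1 + 6\right) \left(\left(4 \cdot 0 - 5\right) - 27\right) = 5 \left(\left(0 - 5\right) - 27\right) = 5 \left(-5 - 27\right) = 5 \left(-32\right) = -160$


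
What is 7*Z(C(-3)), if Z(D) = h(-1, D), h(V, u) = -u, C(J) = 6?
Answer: -42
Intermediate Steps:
Z(D) = -D
7*Z(C(-3)) = 7*(-1*6) = 7*(-6) = -42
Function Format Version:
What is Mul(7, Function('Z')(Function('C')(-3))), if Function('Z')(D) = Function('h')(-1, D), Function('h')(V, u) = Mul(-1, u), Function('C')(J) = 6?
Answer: -42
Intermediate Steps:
Function('Z')(D) = Mul(-1, D)
Mul(7, Function('Z')(Function('C')(-3))) = Mul(7, Mul(-1, 6)) = Mul(7, -6) = -42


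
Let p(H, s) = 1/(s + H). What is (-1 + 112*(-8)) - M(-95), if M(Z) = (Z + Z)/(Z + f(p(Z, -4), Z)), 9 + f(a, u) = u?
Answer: -178693/199 ≈ -897.96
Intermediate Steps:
p(H, s) = 1/(H + s)
f(a, u) = -9 + u
M(Z) = 2*Z/(-9 + 2*Z) (M(Z) = (Z + Z)/(Z + (-9 + Z)) = (2*Z)/(-9 + 2*Z) = 2*Z/(-9 + 2*Z))
(-1 + 112*(-8)) - M(-95) = (-1 + 112*(-8)) - 2*(-95)/(-9 + 2*(-95)) = (-1 - 896) - 2*(-95)/(-9 - 190) = -897 - 2*(-95)/(-199) = -897 - 2*(-95)*(-1)/199 = -897 - 1*190/199 = -897 - 190/199 = -178693/199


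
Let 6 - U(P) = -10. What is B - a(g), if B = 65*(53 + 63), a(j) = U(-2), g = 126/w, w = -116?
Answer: 7524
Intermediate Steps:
U(P) = 16 (U(P) = 6 - 1*(-10) = 6 + 10 = 16)
g = -63/58 (g = 126/(-116) = 126*(-1/116) = -63/58 ≈ -1.0862)
a(j) = 16
B = 7540 (B = 65*116 = 7540)
B - a(g) = 7540 - 1*16 = 7540 - 16 = 7524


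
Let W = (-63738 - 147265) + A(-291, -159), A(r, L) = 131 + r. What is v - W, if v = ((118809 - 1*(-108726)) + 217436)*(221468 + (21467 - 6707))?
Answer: 105114820551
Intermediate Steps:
W = -211163 (W = (-63738 - 147265) + (131 - 291) = -211003 - 160 = -211163)
v = 105114609388 (v = ((118809 + 108726) + 217436)*(221468 + 14760) = (227535 + 217436)*236228 = 444971*236228 = 105114609388)
v - W = 105114609388 - 1*(-211163) = 105114609388 + 211163 = 105114820551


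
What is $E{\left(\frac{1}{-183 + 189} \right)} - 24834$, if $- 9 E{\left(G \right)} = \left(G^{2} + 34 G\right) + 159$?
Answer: $- \frac{8052145}{324} \approx -24852.0$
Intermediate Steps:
$E{\left(G \right)} = - \frac{53}{3} - \frac{34 G}{9} - \frac{G^{2}}{9}$ ($E{\left(G \right)} = - \frac{\left(G^{2} + 34 G\right) + 159}{9} = - \frac{159 + G^{2} + 34 G}{9} = - \frac{53}{3} - \frac{34 G}{9} - \frac{G^{2}}{9}$)
$E{\left(\frac{1}{-183 + 189} \right)} - 24834 = \left(- \frac{53}{3} - \frac{34}{9 \left(-183 + 189\right)} - \frac{\left(\frac{1}{-183 + 189}\right)^{2}}{9}\right) - 24834 = \left(- \frac{53}{3} - \frac{34}{9 \cdot 6} - \frac{\left(\frac{1}{6}\right)^{2}}{9}\right) - 24834 = \left(- \frac{53}{3} - \frac{17}{27} - \frac{1}{9 \cdot 36}\right) - 24834 = \left(- \frac{53}{3} - \frac{17}{27} - \frac{1}{324}\right) - 24834 = - \frac{5929}{324} - 24834 = - \frac{8052145}{324}$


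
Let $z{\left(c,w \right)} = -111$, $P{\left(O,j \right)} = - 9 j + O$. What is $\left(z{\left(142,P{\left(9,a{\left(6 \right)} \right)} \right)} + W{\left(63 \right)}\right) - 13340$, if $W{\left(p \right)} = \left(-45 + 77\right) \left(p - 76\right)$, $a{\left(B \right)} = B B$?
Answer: $-13867$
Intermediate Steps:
$a{\left(B \right)} = B^{2}$
$P{\left(O,j \right)} = O - 9 j$
$W{\left(p \right)} = -2432 + 32 p$ ($W{\left(p \right)} = 32 \left(-76 + p\right) = -2432 + 32 p$)
$\left(z{\left(142,P{\left(9,a{\left(6 \right)} \right)} \right)} + W{\left(63 \right)}\right) - 13340 = \left(-111 + \left(-2432 + 32 \cdot 63\right)\right) - 13340 = \left(-111 + \left(-2432 + 2016\right)\right) - 13340 = \left(-111 - 416\right) - 13340 = -527 - 13340 = -13867$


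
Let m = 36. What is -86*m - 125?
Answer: -3221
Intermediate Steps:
-86*m - 125 = -86*36 - 125 = -3096 - 125 = -3221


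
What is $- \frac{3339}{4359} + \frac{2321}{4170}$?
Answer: $- \frac{1268797}{6059010} \approx -0.20941$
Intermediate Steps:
$- \frac{3339}{4359} + \frac{2321}{4170} = \left(-3339\right) \frac{1}{4359} + 2321 \cdot \frac{1}{4170} = - \frac{1113}{1453} + \frac{2321}{4170} = - \frac{1268797}{6059010}$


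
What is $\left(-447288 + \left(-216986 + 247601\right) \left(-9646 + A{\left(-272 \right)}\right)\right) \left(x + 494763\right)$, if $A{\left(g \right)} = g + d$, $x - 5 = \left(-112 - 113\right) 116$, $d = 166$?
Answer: $-140133966609024$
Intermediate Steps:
$x = -26095$ ($x = 5 + \left(-112 - 113\right) 116 = 5 - 26100 = -26095$)
$A{\left(g \right)} = 166 + g$ ($A{\left(g \right)} = g + 166 = 166 + g$)
$\left(-447288 + \left(-216986 + 247601\right) \left(-9646 + A{\left(-272 \right)}\right)\right) \left(x + 494763\right) = \left(-447288 + \left(-216986 + 247601\right) \left(-9646 + \left(166 - 272\right)\right)\right) \left(-26095 + 494763\right) = \left(-447288 + 30615 \left(-9646 - 106\right)\right) 468668 = \left(-447288 + 30615 \left(-9752\right)\right) 468668 = \left(-447288 - 298557480\right) 468668 = \left(-299004768\right) 468668 = -140133966609024$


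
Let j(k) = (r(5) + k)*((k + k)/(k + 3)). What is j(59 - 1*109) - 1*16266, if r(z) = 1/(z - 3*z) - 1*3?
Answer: -769812/47 ≈ -16379.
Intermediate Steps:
r(z) = -3 - 1/(2*z) (r(z) = 1/(-2*z) - 3 = -1/(2*z) - 3 = -3 - 1/(2*z))
j(k) = 2*k*(-31/10 + k)/(3 + k) (j(k) = ((-3 - ½/5) + k)*((k + k)/(k + 3)) = ((-3 - ½*⅕) + k)*((2*k)/(3 + k)) = ((-3 - ⅒) + k)*(2*k/(3 + k)) = (-31/10 + k)*(2*k/(3 + k)) = 2*k*(-31/10 + k)/(3 + k))
j(59 - 1*109) - 1*16266 = (59 - 1*109)*(-31 + 10*(59 - 1*109))/(5*(3 + (59 - 1*109))) - 1*16266 = (59 - 109)*(-31 + 10*(59 - 109))/(5*(3 + (59 - 109))) - 16266 = (⅕)*(-50)*(-31 + 10*(-50))/(3 - 50) - 16266 = (⅕)*(-50)*(-31 - 500)/(-47) - 16266 = (⅕)*(-50)*(-1/47)*(-531) - 16266 = -5310/47 - 16266 = -769812/47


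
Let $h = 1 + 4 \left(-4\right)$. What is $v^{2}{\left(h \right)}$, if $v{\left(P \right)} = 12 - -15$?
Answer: $729$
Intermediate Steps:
$h = -15$ ($h = 1 - 16 = -15$)
$v{\left(P \right)} = 27$ ($v{\left(P \right)} = 12 + 15 = 27$)
$v^{2}{\left(h \right)} = 27^{2} = 729$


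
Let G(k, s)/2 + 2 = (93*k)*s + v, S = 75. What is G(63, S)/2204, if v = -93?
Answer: 219665/551 ≈ 398.67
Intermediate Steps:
G(k, s) = -190 + 186*k*s (G(k, s) = -4 + 2*((93*k)*s - 93) = -4 + 2*(93*k*s - 93) = -4 + 2*(-93 + 93*k*s) = -4 + (-186 + 186*k*s) = -190 + 186*k*s)
G(63, S)/2204 = (-190 + 186*63*75)/2204 = (-190 + 878850)*(1/2204) = 878660*(1/2204) = 219665/551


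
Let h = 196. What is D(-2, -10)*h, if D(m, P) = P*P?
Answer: 19600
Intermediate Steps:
D(m, P) = P²
D(-2, -10)*h = (-10)²*196 = 100*196 = 19600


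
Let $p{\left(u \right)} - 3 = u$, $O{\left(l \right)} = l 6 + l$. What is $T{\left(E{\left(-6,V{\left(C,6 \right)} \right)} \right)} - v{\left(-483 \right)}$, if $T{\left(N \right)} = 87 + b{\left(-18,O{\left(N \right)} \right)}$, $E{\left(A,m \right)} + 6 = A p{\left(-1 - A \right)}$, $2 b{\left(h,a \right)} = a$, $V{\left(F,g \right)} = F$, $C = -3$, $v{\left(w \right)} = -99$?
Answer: $-3$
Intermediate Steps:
$O{\left(l \right)} = 7 l$ ($O{\left(l \right)} = 6 l + l = 7 l$)
$p{\left(u \right)} = 3 + u$
$b{\left(h,a \right)} = \frac{a}{2}$
$E{\left(A,m \right)} = -6 + A \left(2 - A\right)$ ($E{\left(A,m \right)} = -6 + A \left(3 - \left(1 + A\right)\right) = -6 + A \left(2 - A\right)$)
$T{\left(N \right)} = 87 + \frac{7 N}{2}$
$T{\left(E{\left(-6,V{\left(C,6 \right)} \right)} \right)} - v{\left(-483 \right)} = \left(87 + \frac{7 \left(-6 - - 6 \left(-2 - 6\right)\right)}{2}\right) - -99 = \left(87 + \frac{7 \left(-6 - \left(-6\right) \left(-8\right)\right)}{2}\right) + 99 = \left(87 + \frac{7 \left(-6 - 48\right)}{2}\right) + 99 = \left(87 + \frac{7}{2} \left(-54\right)\right) + 99 = \left(87 - 189\right) + 99 = -102 + 99 = -3$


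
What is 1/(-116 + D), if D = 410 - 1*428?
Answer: -1/134 ≈ -0.0074627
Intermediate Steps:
D = -18 (D = 410 - 428 = -18)
1/(-116 + D) = 1/(-116 - 18) = 1/(-134) = -1/134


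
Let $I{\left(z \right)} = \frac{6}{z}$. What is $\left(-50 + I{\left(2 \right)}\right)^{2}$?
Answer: $2209$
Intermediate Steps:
$\left(-50 + I{\left(2 \right)}\right)^{2} = \left(-50 + \frac{6}{2}\right)^{2} = \left(-50 + 6 \cdot \frac{1}{2}\right)^{2} = \left(-50 + 3\right)^{2} = \left(-47\right)^{2} = 2209$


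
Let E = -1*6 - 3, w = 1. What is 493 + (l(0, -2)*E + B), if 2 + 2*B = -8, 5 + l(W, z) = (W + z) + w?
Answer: 542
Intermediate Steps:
l(W, z) = -4 + W + z (l(W, z) = -5 + ((W + z) + 1) = -5 + (1 + W + z) = -4 + W + z)
E = -9 (E = -6 - 3 = -9)
B = -5 (B = -1 + (½)*(-8) = -1 - 4 = -5)
493 + (l(0, -2)*E + B) = 493 + ((-4 + 0 - 2)*(-9) - 5) = 493 + (-6*(-9) - 5) = 493 + (54 - 5) = 493 + 49 = 542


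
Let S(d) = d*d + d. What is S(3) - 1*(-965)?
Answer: 977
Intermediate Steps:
S(d) = d + d² (S(d) = d² + d = d + d²)
S(3) - 1*(-965) = 3*(1 + 3) - 1*(-965) = 3*4 + 965 = 12 + 965 = 977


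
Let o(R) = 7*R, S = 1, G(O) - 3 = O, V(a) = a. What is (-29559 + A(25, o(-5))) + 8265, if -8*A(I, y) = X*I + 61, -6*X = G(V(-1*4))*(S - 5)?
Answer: -511189/24 ≈ -21300.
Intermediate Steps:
G(O) = 3 + O
X = -2/3 (X = -(3 - 1*4)*(1 - 5)/6 = -(3 - 4)*(-4)/6 = -(-1)*(-4)/6 = -1/6*4 = -2/3 ≈ -0.66667)
A(I, y) = -61/8 + I/12 (A(I, y) = -(-2*I/3 + 61)/8 = -(61 - 2*I/3)/8 = -61/8 + I/12)
(-29559 + A(25, o(-5))) + 8265 = (-29559 + (-61/8 + (1/12)*25)) + 8265 = (-29559 + (-61/8 + 25/12)) + 8265 = (-29559 - 133/24) + 8265 = -709549/24 + 8265 = -511189/24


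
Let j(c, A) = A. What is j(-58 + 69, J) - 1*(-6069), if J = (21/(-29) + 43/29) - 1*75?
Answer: 173848/29 ≈ 5994.8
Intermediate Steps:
J = -2153/29 (J = (21*(-1/29) + 43*(1/29)) - 75 = (-21/29 + 43/29) - 75 = 22/29 - 75 = -2153/29 ≈ -74.241)
j(-58 + 69, J) - 1*(-6069) = -2153/29 - 1*(-6069) = -2153/29 + 6069 = 173848/29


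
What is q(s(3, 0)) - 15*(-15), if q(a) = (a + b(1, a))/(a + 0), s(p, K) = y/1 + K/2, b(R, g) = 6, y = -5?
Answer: 1124/5 ≈ 224.80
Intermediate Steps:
s(p, K) = -5 + K/2 (s(p, K) = -5/1 + K/2 = -5*1 + K*(½) = -5 + K/2)
q(a) = (6 + a)/a (q(a) = (a + 6)/(a + 0) = (6 + a)/a)
q(s(3, 0)) - 15*(-15) = (6 + (-5 + (½)*0))/(-5 + (½)*0) - 15*(-15) = (6 + (-5 + 0))/(-5 + 0) + 225 = (6 - 5)/(-5) + 225 = -⅕*1 + 225 = -⅕ + 225 = 1124/5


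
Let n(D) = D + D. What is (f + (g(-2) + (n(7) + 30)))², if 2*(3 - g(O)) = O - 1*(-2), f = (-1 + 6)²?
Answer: 5184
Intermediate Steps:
n(D) = 2*D
f = 25 (f = 5² = 25)
g(O) = 2 - O/2 (g(O) = 3 - (O - 1*(-2))/2 = 3 - (O + 2)/2 = 3 - (2 + O)/2 = 3 + (-1 - O/2) = 2 - O/2)
(f + (g(-2) + (n(7) + 30)))² = (25 + ((2 - ½*(-2)) + (2*7 + 30)))² = (25 + ((2 + 1) + (14 + 30)))² = (25 + (3 + 44))² = (25 + 47)² = 72² = 5184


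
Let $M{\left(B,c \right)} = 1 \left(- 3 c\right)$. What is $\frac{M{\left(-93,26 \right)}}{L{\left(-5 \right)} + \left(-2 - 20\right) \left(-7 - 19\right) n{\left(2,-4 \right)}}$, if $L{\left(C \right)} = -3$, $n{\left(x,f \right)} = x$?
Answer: $- \frac{78}{1141} \approx -0.068361$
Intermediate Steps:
$M{\left(B,c \right)} = - 3 c$
$\frac{M{\left(-93,26 \right)}}{L{\left(-5 \right)} + \left(-2 - 20\right) \left(-7 - 19\right) n{\left(2,-4 \right)}} = \frac{\left(-3\right) 26}{-3 + \left(-2 - 20\right) \left(-7 - 19\right) 2} = - \frac{78}{-3 + \left(-22\right) \left(-26\right) 2} = - \frac{78}{-3 + 572 \cdot 2} = - \frac{78}{-3 + 1144} = - \frac{78}{1141}$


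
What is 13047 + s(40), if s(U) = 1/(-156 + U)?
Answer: 1513451/116 ≈ 13047.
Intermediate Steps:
13047 + s(40) = 13047 + 1/(-156 + 40) = 13047 + 1/(-116) = 13047 - 1/116 = 1513451/116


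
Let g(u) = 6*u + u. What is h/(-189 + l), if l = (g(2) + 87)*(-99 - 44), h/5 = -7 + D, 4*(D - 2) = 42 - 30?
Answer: 5/7316 ≈ 0.00068343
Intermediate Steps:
g(u) = 7*u
D = 5 (D = 2 + (42 - 30)/4 = 2 + (¼)*12 = 2 + 3 = 5)
h = -10 (h = 5*(-7 + 5) = 5*(-2) = -10)
l = -14443 (l = (7*2 + 87)*(-99 - 44) = (14 + 87)*(-143) = 101*(-143) = -14443)
h/(-189 + l) = -10/(-189 - 14443) = -10/(-14632) = -10*(-1/14632) = 5/7316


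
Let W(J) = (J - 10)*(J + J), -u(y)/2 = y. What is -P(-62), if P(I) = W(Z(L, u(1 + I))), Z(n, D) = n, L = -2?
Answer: -48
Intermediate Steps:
u(y) = -2*y
W(J) = 2*J*(-10 + J) (W(J) = (-10 + J)*(2*J) = 2*J*(-10 + J))
P(I) = 48 (P(I) = 2*(-2)*(-10 - 2) = 2*(-2)*(-12) = 48)
-P(-62) = -1*48 = -48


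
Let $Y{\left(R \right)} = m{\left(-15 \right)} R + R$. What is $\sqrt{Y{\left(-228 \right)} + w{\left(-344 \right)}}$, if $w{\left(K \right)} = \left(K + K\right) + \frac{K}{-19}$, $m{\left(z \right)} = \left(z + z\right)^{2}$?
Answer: $\frac{2 i \sqrt{18600335}}{19} \approx 453.98 i$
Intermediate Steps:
$m{\left(z \right)} = 4 z^{2}$ ($m{\left(z \right)} = \left(2 z\right)^{2} = 4 z^{2}$)
$w{\left(K \right)} = \frac{37 K}{19}$ ($w{\left(K \right)} = 2 K + K \left(- \frac{1}{19}\right) = 2 K - \frac{K}{19} = \frac{37 K}{19}$)
$Y{\left(R \right)} = 901 R$ ($Y{\left(R \right)} = 4 \left(-15\right)^{2} R + R = 4 \cdot 225 R + R = 900 R + R = 901 R$)
$\sqrt{Y{\left(-228 \right)} + w{\left(-344 \right)}} = \sqrt{901 \left(-228\right) + \frac{37}{19} \left(-344\right)} = \sqrt{-205428 - \frac{12728}{19}} = \sqrt{- \frac{3915860}{19}} = \frac{2 i \sqrt{18600335}}{19}$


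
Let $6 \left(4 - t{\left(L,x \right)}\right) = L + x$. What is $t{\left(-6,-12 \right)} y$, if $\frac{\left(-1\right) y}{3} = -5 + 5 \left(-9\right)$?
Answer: $1050$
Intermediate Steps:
$t{\left(L,x \right)} = 4 - \frac{L}{6} - \frac{x}{6}$ ($t{\left(L,x \right)} = 4 - \frac{L + x}{6} = 4 - \left(\frac{L}{6} + \frac{x}{6}\right) = 4 - \frac{L}{6} - \frac{x}{6}$)
$y = 150$ ($y = - 3 \left(-5 + 5 \left(-9\right)\right) = - 3 \left(-5 - 45\right) = \left(-3\right) \left(-50\right) = 150$)
$t{\left(-6,-12 \right)} y = \left(4 - -1 - -2\right) 150 = \left(4 + 1 + 2\right) 150 = 7 \cdot 150 = 1050$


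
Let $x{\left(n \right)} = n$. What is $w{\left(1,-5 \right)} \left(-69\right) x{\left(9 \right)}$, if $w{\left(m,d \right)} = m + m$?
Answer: $-1242$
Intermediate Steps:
$w{\left(m,d \right)} = 2 m$
$w{\left(1,-5 \right)} \left(-69\right) x{\left(9 \right)} = 2 \cdot 1 \left(-69\right) 9 = 2 \left(-69\right) 9 = \left(-138\right) 9 = -1242$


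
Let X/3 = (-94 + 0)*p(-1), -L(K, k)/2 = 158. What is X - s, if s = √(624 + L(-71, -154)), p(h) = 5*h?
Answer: 1410 - 2*√77 ≈ 1392.4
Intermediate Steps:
L(K, k) = -316 (L(K, k) = -2*158 = -316)
s = 2*√77 (s = √(624 - 316) = √308 = 2*√77 ≈ 17.550)
X = 1410 (X = 3*((-94 + 0)*(5*(-1))) = 3*(-94*(-5)) = 3*470 = 1410)
X - s = 1410 - 2*√77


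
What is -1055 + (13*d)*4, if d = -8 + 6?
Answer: -1159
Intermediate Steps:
d = -2
-1055 + (13*d)*4 = -1055 + (13*(-2))*4 = -1055 - 26*4 = -1055 - 104 = -1159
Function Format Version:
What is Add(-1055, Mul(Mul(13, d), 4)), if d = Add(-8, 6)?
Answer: -1159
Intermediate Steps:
d = -2
Add(-1055, Mul(Mul(13, d), 4)) = Add(-1055, Mul(Mul(13, -2), 4)) = Add(-1055, Mul(-26, 4)) = Add(-1055, -104) = -1159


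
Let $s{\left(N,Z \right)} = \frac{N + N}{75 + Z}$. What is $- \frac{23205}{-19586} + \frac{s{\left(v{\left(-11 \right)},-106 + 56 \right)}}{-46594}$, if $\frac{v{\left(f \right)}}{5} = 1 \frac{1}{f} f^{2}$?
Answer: $\frac{386178553}{325925030} \approx 1.1849$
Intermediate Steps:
$v{\left(f \right)} = 5 f$ ($v{\left(f \right)} = 5 \cdot 1 \frac{1}{f} f^{2} = 5 \frac{f^{2}}{f} = 5 f$)
$s{\left(N,Z \right)} = \frac{2 N}{75 + Z}$
$- \frac{23205}{-19586} + \frac{s{\left(v{\left(-11 \right)},-106 + 56 \right)}}{-46594} = - \frac{23205}{-19586} + \frac{2 \cdot 5 \left(-11\right) \frac{1}{75 + \left(-106 + 56\right)}}{-46594} = \left(-23205\right) \left(- \frac{1}{19586}\right) + 2 \left(-55\right) \frac{1}{75 - 50} \left(- \frac{1}{46594}\right) = \frac{3315}{2798} + 2 \left(-55\right) \frac{1}{25} \left(- \frac{1}{46594}\right) = \frac{3315}{2798} - - \frac{11}{116485} = \frac{3315}{2798} + \frac{11}{116485} = \frac{386178553}{325925030}$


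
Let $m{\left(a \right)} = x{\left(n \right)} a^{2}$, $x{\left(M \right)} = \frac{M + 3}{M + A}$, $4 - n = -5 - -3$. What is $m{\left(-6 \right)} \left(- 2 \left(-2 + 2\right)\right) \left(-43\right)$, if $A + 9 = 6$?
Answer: $0$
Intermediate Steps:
$A = -3$ ($A = -9 + 6 = -3$)
$n = 6$ ($n = 4 - \left(-5 - -3\right) = 4 - \left(-5 + 3\right) = 4 - -2 = 4 + 2 = 6$)
$x{\left(M \right)} = \frac{3 + M}{-3 + M}$ ($x{\left(M \right)} = \frac{M + 3}{M - 3} = \frac{3 + M}{-3 + M}$)
$m{\left(a \right)} = 3 a^{2}$ ($m{\left(a \right)} = \frac{3 + 6}{-3 + 6} a^{2} = \frac{1}{3} \cdot 9 a^{2} = 3 a^{2}$)
$m{\left(-6 \right)} \left(- 2 \left(-2 + 2\right)\right) \left(-43\right) = 3 \left(-6\right)^{2} \left(- 2 \left(-2 + 2\right)\right) \left(-43\right) = 3 \cdot 36 \left(\left(-2\right) 0\right) \left(-43\right) = 108 \cdot 0 \left(-43\right) = 0 \left(-43\right) = 0$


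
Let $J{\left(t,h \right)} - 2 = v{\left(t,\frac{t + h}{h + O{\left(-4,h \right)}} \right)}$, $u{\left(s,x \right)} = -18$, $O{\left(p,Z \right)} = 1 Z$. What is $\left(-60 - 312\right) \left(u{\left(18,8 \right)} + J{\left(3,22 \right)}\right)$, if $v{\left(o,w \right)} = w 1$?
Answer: $\frac{63147}{11} \approx 5740.6$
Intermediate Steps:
$O{\left(p,Z \right)} = Z$
$v{\left(o,w \right)} = w$
$J{\left(t,h \right)} = 2 + \frac{h + t}{2 h}$ ($J{\left(t,h \right)} = 2 + \frac{t + h}{h + h} = 2 + \frac{h + t}{2 h}$)
$\left(-60 - 312\right) \left(u{\left(18,8 \right)} + J{\left(3,22 \right)}\right) = \left(-60 - 312\right) \left(-18 + \frac{3 + 5 \cdot 22}{2 \cdot 22}\right) = - 372 \left(-18 + \frac{1}{2} \cdot \frac{1}{22} \left(3 + 110\right)\right) = - 372 \left(-18 + \frac{1}{2} \cdot \frac{1}{22} \cdot 113\right) = - 372 \left(-18 + \frac{113}{44}\right) = \left(-372\right) \left(- \frac{679}{44}\right) = \frac{63147}{11}$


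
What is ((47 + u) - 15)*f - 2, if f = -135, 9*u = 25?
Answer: -4697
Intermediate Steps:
u = 25/9 (u = (⅑)*25 = 25/9 ≈ 2.7778)
((47 + u) - 15)*f - 2 = ((47 + 25/9) - 15)*(-135) - 2 = (448/9 - 15)*(-135) - 2 = (313/9)*(-135) - 2 = -4695 - 2 = -4697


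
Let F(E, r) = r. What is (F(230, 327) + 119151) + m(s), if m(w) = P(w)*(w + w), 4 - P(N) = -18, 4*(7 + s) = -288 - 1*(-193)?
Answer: 118125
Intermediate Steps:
s = -123/4 (s = -7 + (-288 - 1*(-193))/4 = -7 + (-288 + 193)/4 = -7 + (¼)*(-95) = -7 - 95/4 = -123/4 ≈ -30.750)
P(N) = 22 (P(N) = 4 - 1*(-18) = 4 + 18 = 22)
m(w) = 44*w (m(w) = 22*(w + w) = 22*(2*w) = 44*w)
(F(230, 327) + 119151) + m(s) = (327 + 119151) + 44*(-123/4) = 119478 - 1353 = 118125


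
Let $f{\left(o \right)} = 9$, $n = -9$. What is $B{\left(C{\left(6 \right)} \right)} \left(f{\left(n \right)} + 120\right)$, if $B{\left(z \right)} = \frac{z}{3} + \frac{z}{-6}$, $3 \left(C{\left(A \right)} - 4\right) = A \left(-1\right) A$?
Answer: $-172$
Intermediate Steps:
$C{\left(A \right)} = 4 - \frac{A^{2}}{3}$ ($C{\left(A \right)} = 4 + \frac{A \left(-1\right) A}{3} = 4 + \frac{- A A}{3} = 4 + \frac{\left(-1\right) A^{2}}{3} = 4 - \frac{A^{2}}{3}$)
$B{\left(z \right)} = \frac{z}{6}$ ($B{\left(z \right)} = z \frac{1}{3} + z \left(- \frac{1}{6}\right) = \frac{z}{3} - \frac{z}{6} = \frac{z}{6}$)
$B{\left(C{\left(6 \right)} \right)} \left(f{\left(n \right)} + 120\right) = \frac{4 - \frac{6^{2}}{3}}{6} \left(9 + 120\right) = \frac{4 - 12}{6} \cdot 129 = \frac{1}{6} \left(-8\right) 129 = \left(- \frac{4}{3}\right) 129 = -172$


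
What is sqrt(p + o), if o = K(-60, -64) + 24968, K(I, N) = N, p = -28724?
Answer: 2*I*sqrt(955) ≈ 61.806*I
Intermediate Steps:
o = 24904 (o = -64 + 24968 = 24904)
sqrt(p + o) = sqrt(-28724 + 24904) = sqrt(-3820) = 2*I*sqrt(955)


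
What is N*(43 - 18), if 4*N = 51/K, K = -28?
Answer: -1275/112 ≈ -11.384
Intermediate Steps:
N = -51/112 (N = (51/(-28))/4 = (51*(-1/28))/4 = (¼)*(-51/28) = -51/112 ≈ -0.45536)
N*(43 - 18) = -51*(43 - 18)/112 = -51/112*25 = -1275/112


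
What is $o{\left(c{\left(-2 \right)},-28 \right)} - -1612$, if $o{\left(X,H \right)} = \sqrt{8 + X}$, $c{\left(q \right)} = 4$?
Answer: $1612 + 2 \sqrt{3} \approx 1615.5$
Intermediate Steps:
$o{\left(c{\left(-2 \right)},-28 \right)} - -1612 = \sqrt{8 + 4} - -1612 = \sqrt{12} + 1612 = 2 \sqrt{3} + 1612 = 1612 + 2 \sqrt{3}$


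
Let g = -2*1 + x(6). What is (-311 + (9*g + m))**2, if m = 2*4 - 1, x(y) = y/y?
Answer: 97969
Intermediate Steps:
x(y) = 1
m = 7 (m = 8 - 1 = 7)
g = -1 (g = -2*1 + 1 = -2 + 1 = -1)
(-311 + (9*g + m))**2 = (-311 + (9*(-1) + 7))**2 = (-311 + (-9 + 7))**2 = (-311 - 2)**2 = (-313)**2 = 97969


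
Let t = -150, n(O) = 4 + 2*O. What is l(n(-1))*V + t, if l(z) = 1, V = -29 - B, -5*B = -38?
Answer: -933/5 ≈ -186.60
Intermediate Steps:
B = 38/5 (B = -⅕*(-38) = 38/5 ≈ 7.6000)
V = -183/5 (V = -29 - 1*38/5 = -29 - 38/5 = -183/5 ≈ -36.600)
l(n(-1))*V + t = 1*(-183/5) - 150 = -183/5 - 150 = -933/5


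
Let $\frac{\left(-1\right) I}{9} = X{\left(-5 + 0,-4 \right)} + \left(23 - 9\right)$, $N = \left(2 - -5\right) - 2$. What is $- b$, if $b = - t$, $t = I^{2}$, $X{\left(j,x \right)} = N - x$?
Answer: $42849$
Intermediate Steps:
$N = 5$ ($N = \left(2 + 5\right) - 2 = 7 - 2 = 5$)
$X{\left(j,x \right)} = 5 - x$
$I = -207$ ($I = - 9 \left(\left(5 - -4\right) + \left(23 - 9\right)\right) = - 9 \left(\left(5 + 4\right) + \left(23 - 9\right)\right) = - 9 \left(9 + 14\right) = \left(-9\right) 23 = -207$)
$t = 42849$ ($t = \left(-207\right)^{2} = 42849$)
$b = -42849$ ($b = \left(-1\right) 42849 = -42849$)
$- b = \left(-1\right) \left(-42849\right) = 42849$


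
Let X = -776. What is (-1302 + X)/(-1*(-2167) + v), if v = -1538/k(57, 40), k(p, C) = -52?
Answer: -54028/57111 ≈ -0.94602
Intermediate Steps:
v = 769/26 (v = -1538/(-52) = -1538*(-1/52) = 769/26 ≈ 29.577)
(-1302 + X)/(-1*(-2167) + v) = (-1302 - 776)/(-1*(-2167) + 769/26) = -2078/(2167 + 769/26) = -2078/57111/26 = -2078*26/57111 = -54028/57111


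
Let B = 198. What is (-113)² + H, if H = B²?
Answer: 51973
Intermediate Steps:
H = 39204 (H = 198² = 39204)
(-113)² + H = (-113)² + 39204 = 12769 + 39204 = 51973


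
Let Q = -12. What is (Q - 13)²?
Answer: 625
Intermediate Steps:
(Q - 13)² = (-12 - 13)² = (-25)² = 625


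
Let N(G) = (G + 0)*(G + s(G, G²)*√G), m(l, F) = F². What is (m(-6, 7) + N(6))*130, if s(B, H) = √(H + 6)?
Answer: 11050 + 4680*√7 ≈ 23432.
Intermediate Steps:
s(B, H) = √(6 + H)
N(G) = G*(G + √G*√(6 + G²)) (N(G) = (G + 0)*(G + √(6 + G²)*√G) = G*(G + √G*√(6 + G²)))
(m(-6, 7) + N(6))*130 = (7² + (6² + 6^(3/2)*√(6 + 6²)))*130 = (49 + (36 + (6*√6)*√(6 + 36)))*130 = (49 + (36 + (6*√6)*√42))*130 = (49 + (36 + 36*√7))*130 = (85 + 36*√7)*130 = 11050 + 4680*√7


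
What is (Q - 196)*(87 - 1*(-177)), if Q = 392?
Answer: 51744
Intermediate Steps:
(Q - 196)*(87 - 1*(-177)) = (392 - 196)*(87 - 1*(-177)) = 196*(87 + 177) = 196*264 = 51744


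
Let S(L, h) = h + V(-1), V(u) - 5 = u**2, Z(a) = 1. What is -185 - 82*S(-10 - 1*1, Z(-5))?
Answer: -759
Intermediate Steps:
V(u) = 5 + u**2
S(L, h) = 6 + h (S(L, h) = h + (5 + (-1)**2) = h + (5 + 1) = h + 6 = 6 + h)
-185 - 82*S(-10 - 1*1, Z(-5)) = -185 - 82*(6 + 1) = -185 - 82*7 = -185 - 574 = -759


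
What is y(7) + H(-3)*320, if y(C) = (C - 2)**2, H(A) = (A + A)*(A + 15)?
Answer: -23015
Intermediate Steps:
H(A) = 2*A*(15 + A) (H(A) = (2*A)*(15 + A) = 2*A*(15 + A))
y(C) = (-2 + C)**2
y(7) + H(-3)*320 = (-2 + 7)**2 + (2*(-3)*(15 - 3))*320 = 5**2 + (2*(-3)*12)*320 = 25 - 72*320 = 25 - 23040 = -23015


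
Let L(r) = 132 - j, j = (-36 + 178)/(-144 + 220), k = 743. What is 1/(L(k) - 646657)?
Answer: -38/24568021 ≈ -1.5467e-6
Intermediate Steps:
j = 71/38 (j = 142/76 = 142*(1/76) = 71/38 ≈ 1.8684)
L(r) = 4945/38 (L(r) = 132 - 1*71/38 = 132 - 71/38 = 4945/38)
1/(L(k) - 646657) = 1/(4945/38 - 646657) = 1/(-24568021/38) = -38/24568021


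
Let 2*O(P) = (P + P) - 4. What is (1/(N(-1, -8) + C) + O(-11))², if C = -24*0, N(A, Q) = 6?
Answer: 5929/36 ≈ 164.69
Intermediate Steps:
C = 0
O(P) = -2 + P (O(P) = ((P + P) - 4)/2 = (2*P - 4)/2 = (-4 + 2*P)/2 = -2 + P)
(1/(N(-1, -8) + C) + O(-11))² = (1/(6 + 0) + (-2 - 11))² = (1/6 - 13)² = (⅙ - 13)² = (-77/6)² = 5929/36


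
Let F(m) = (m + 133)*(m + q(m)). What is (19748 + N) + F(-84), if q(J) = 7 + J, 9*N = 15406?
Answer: 122137/9 ≈ 13571.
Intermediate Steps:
N = 15406/9 (N = (⅑)*15406 = 15406/9 ≈ 1711.8)
F(m) = (7 + 2*m)*(133 + m) (F(m) = (m + 133)*(m + (7 + m)) = (133 + m)*(7 + 2*m) = (7 + 2*m)*(133 + m))
(19748 + N) + F(-84) = (19748 + 15406/9) + (931 + 2*(-84)² + 273*(-84)) = 193138/9 + (931 + 2*7056 - 22932) = 193138/9 + (931 + 14112 - 22932) = 193138/9 - 7889 = 122137/9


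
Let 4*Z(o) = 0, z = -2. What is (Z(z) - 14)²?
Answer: 196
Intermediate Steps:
Z(o) = 0 (Z(o) = (¼)*0 = 0)
(Z(z) - 14)² = (0 - 14)² = (-14)² = 196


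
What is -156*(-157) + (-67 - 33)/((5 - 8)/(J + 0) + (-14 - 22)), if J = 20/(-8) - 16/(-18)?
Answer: 2424998/99 ≈ 24495.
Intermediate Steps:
J = -29/18 (J = 20*(-1/8) - 16*(-1/18) = -5/2 + 8/9 = -29/18 ≈ -1.6111)
-156*(-157) + (-67 - 33)/((5 - 8)/(J + 0) + (-14 - 22)) = -156*(-157) + (-67 - 33)/((5 - 8)/(-29/18 + 0) + (-14 - 22)) = 24492 - 100/(-3/(-29/18) - 36) = 24492 - 100/(-3*(-18/29) - 36) = 24492 - 100/(54/29 - 36) = 24492 - 100/(-990/29) = 24492 - 100*(-29/990) = 24492 + 290/99 = 2424998/99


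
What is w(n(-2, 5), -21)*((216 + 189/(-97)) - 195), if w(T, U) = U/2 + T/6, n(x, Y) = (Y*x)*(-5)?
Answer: -4004/97 ≈ -41.278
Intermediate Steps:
n(x, Y) = -5*Y*x
w(T, U) = U/2 + T/6 (w(T, U) = U*(½) + T*(⅙) = U/2 + T/6)
w(n(-2, 5), -21)*((216 + 189/(-97)) - 195) = ((½)*(-21) + (-5*5*(-2))/6)*((216 + 189/(-97)) - 195) = (-21/2 + (⅙)*50)*((216 + 189*(-1/97)) - 195) = (-21/2 + 25/3)*((216 - 189/97) - 195) = -13*(20763/97 - 195)/6 = -13/6*1848/97 = -4004/97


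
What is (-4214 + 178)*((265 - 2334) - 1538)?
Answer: 14557852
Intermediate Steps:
(-4214 + 178)*((265 - 2334) - 1538) = -4036*(-2069 - 1538) = -4036*(-3607) = 14557852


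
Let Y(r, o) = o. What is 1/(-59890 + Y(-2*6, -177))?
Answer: -1/60067 ≈ -1.6648e-5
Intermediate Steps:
1/(-59890 + Y(-2*6, -177)) = 1/(-59890 - 177) = 1/(-60067) = -1/60067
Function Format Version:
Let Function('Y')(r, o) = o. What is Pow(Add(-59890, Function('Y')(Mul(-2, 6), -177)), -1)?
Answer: Rational(-1, 60067) ≈ -1.6648e-5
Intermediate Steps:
Pow(Add(-59890, Function('Y')(Mul(-2, 6), -177)), -1) = Pow(Add(-59890, -177), -1) = Pow(-60067, -1) = Rational(-1, 60067)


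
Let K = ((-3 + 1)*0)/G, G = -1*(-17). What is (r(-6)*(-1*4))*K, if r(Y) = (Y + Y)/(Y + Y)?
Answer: 0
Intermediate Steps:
r(Y) = 1 (r(Y) = (2*Y)/((2*Y)) = (2*Y)*(1/(2*Y)) = 1)
G = 17
K = 0 (K = ((-3 + 1)*0)/17 = -2*0*(1/17) = 0*(1/17) = 0)
(r(-6)*(-1*4))*K = (1*(-1*4))*0 = (1*(-4))*0 = -4*0 = 0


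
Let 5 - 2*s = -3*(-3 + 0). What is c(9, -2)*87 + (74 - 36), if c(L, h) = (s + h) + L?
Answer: 473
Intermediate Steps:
s = -2 (s = 5/2 - (-3)*(-3 + 0)/2 = 5/2 - (-3)*(-3)/2 = 5/2 - ½*9 = 5/2 - 9/2 = -2)
c(L, h) = -2 + L + h (c(L, h) = (-2 + h) + L = -2 + L + h)
c(9, -2)*87 + (74 - 36) = (-2 + 9 - 2)*87 + (74 - 36) = 5*87 + 38 = 435 + 38 = 473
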